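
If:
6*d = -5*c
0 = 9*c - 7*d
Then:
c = 0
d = 0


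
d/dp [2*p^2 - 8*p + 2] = 4*p - 8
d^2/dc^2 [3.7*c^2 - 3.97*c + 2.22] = 7.40000000000000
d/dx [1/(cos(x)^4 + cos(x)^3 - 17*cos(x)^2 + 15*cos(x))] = (4*cos(x)^3 + 3*cos(x)^2 - 34*cos(x) + 15)*sin(x)/((cos(x)^3 + cos(x)^2 - 17*cos(x) + 15)^2*cos(x)^2)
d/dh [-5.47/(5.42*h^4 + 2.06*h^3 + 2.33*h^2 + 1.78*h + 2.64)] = (118.5896*h^3 + 33.8046*h^2 + 25.4902*h + 9.7366)/(5.42*h^4 + 2.06*h^3 + 2.33*h^2 + 1.78*h + 2.64)^2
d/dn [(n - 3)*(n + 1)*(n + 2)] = 3*n^2 - 7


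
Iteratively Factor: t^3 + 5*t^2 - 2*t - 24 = (t + 3)*(t^2 + 2*t - 8) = (t + 3)*(t + 4)*(t - 2)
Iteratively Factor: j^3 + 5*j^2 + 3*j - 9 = (j + 3)*(j^2 + 2*j - 3) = (j - 1)*(j + 3)*(j + 3)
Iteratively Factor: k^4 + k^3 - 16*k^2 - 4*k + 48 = (k + 2)*(k^3 - k^2 - 14*k + 24) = (k + 2)*(k + 4)*(k^2 - 5*k + 6) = (k - 3)*(k + 2)*(k + 4)*(k - 2)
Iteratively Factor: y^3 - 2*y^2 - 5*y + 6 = (y - 1)*(y^2 - y - 6) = (y - 3)*(y - 1)*(y + 2)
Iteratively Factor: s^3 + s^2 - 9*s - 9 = (s + 3)*(s^2 - 2*s - 3) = (s + 1)*(s + 3)*(s - 3)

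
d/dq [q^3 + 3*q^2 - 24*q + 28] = 3*q^2 + 6*q - 24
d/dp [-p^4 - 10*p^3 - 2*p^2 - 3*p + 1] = -4*p^3 - 30*p^2 - 4*p - 3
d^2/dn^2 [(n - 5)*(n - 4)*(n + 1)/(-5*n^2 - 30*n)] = 2*(-19*n^3 - 12*n^2 - 72*n - 144)/(n^3*(n^3 + 18*n^2 + 108*n + 216))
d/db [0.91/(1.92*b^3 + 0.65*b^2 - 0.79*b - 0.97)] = (-5.2416*b^2 - 1.183*b + 0.7189)/(1.92*b^3 + 0.65*b^2 - 0.79*b - 0.97)^2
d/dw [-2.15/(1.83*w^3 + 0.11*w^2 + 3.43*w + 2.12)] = (11.8035*w^2 + 0.473*w + 7.3745)/(1.83*w^3 + 0.11*w^2 + 3.43*w + 2.12)^2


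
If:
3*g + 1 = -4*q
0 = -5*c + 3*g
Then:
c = -4*q/5 - 1/5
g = -4*q/3 - 1/3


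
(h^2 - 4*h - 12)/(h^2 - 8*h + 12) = (h + 2)/(h - 2)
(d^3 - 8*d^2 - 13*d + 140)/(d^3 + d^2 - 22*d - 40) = (d - 7)/(d + 2)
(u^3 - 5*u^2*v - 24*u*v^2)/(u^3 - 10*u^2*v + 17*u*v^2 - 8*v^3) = u*(u + 3*v)/(u^2 - 2*u*v + v^2)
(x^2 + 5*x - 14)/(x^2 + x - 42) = (x - 2)/(x - 6)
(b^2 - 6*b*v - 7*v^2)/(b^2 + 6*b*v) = (b^2 - 6*b*v - 7*v^2)/(b*(b + 6*v))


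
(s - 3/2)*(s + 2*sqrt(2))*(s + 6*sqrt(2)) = s^3 - 3*s^2/2 + 8*sqrt(2)*s^2 - 12*sqrt(2)*s + 24*s - 36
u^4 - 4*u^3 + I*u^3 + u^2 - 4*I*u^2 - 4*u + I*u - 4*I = (u - 4)*(u - I)*(u + I)^2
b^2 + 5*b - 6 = (b - 1)*(b + 6)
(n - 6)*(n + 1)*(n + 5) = n^3 - 31*n - 30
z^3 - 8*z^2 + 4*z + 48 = (z - 6)*(z - 4)*(z + 2)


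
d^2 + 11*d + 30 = (d + 5)*(d + 6)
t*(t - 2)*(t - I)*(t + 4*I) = t^4 - 2*t^3 + 3*I*t^3 + 4*t^2 - 6*I*t^2 - 8*t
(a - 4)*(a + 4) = a^2 - 16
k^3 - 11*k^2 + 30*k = k*(k - 6)*(k - 5)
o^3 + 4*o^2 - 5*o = o*(o - 1)*(o + 5)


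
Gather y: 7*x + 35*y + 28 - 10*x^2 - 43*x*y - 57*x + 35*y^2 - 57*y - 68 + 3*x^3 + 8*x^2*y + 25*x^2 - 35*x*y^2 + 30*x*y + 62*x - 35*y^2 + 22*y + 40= 3*x^3 + 15*x^2 - 35*x*y^2 + 12*x + y*(8*x^2 - 13*x)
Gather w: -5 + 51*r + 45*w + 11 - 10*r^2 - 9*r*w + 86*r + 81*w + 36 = -10*r^2 + 137*r + w*(126 - 9*r) + 42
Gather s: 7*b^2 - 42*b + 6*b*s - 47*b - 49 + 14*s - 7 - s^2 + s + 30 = 7*b^2 - 89*b - s^2 + s*(6*b + 15) - 26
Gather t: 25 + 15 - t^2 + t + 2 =-t^2 + t + 42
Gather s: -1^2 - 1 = -2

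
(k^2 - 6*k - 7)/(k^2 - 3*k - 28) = (k + 1)/(k + 4)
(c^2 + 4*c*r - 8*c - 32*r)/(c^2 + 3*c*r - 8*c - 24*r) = (c + 4*r)/(c + 3*r)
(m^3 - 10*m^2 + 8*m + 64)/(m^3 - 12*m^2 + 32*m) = (m + 2)/m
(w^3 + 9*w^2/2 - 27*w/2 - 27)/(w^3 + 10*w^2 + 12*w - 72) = (2*w^2 - 3*w - 9)/(2*(w^2 + 4*w - 12))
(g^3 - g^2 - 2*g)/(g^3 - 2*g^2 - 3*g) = (g - 2)/(g - 3)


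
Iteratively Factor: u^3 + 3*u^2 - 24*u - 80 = (u + 4)*(u^2 - u - 20) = (u - 5)*(u + 4)*(u + 4)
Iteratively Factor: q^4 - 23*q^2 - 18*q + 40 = (q - 1)*(q^3 + q^2 - 22*q - 40) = (q - 1)*(q + 2)*(q^2 - q - 20) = (q - 1)*(q + 2)*(q + 4)*(q - 5)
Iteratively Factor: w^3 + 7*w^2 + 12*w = (w)*(w^2 + 7*w + 12) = w*(w + 4)*(w + 3)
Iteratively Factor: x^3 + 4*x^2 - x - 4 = (x + 1)*(x^2 + 3*x - 4) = (x - 1)*(x + 1)*(x + 4)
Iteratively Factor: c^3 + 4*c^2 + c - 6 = (c + 3)*(c^2 + c - 2) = (c - 1)*(c + 3)*(c + 2)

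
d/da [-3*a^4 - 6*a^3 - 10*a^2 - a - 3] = -12*a^3 - 18*a^2 - 20*a - 1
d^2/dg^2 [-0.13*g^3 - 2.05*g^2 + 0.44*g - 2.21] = -0.78*g - 4.1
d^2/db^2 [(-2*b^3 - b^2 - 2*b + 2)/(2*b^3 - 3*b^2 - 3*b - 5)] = 2*(-16*b^6 - 60*b^5 - 54*b^4 - 175*b^3 - 147*b^2 + 54*b - 7)/(8*b^9 - 36*b^8 + 18*b^7 + 21*b^6 + 153*b^5 - 36*b^4 - 147*b^3 - 360*b^2 - 225*b - 125)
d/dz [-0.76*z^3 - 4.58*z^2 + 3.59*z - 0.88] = -2.28*z^2 - 9.16*z + 3.59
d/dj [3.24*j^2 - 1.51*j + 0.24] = 6.48*j - 1.51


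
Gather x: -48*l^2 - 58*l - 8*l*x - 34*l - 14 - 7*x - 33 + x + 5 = -48*l^2 - 92*l + x*(-8*l - 6) - 42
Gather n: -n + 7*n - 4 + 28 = 6*n + 24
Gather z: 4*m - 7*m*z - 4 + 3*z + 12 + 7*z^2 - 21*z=4*m + 7*z^2 + z*(-7*m - 18) + 8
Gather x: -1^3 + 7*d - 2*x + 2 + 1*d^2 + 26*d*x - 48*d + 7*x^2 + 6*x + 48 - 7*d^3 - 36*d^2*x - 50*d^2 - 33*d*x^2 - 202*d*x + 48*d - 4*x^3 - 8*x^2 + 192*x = -7*d^3 - 49*d^2 + 7*d - 4*x^3 + x^2*(-33*d - 1) + x*(-36*d^2 - 176*d + 196) + 49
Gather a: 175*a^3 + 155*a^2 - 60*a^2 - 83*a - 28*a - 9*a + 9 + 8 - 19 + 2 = 175*a^3 + 95*a^2 - 120*a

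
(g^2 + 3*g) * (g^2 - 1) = g^4 + 3*g^3 - g^2 - 3*g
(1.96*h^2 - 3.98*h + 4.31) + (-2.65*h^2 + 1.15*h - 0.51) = -0.69*h^2 - 2.83*h + 3.8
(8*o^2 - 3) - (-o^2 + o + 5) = 9*o^2 - o - 8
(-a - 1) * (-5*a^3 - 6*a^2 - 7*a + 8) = 5*a^4 + 11*a^3 + 13*a^2 - a - 8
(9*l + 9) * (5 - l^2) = -9*l^3 - 9*l^2 + 45*l + 45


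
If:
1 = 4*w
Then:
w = 1/4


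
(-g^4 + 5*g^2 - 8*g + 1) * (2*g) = -2*g^5 + 10*g^3 - 16*g^2 + 2*g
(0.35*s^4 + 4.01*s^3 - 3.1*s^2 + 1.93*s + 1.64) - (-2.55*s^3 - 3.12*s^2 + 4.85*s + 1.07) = 0.35*s^4 + 6.56*s^3 + 0.02*s^2 - 2.92*s + 0.57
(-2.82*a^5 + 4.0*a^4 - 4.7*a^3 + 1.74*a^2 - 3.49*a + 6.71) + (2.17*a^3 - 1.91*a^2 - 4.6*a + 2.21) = -2.82*a^5 + 4.0*a^4 - 2.53*a^3 - 0.17*a^2 - 8.09*a + 8.92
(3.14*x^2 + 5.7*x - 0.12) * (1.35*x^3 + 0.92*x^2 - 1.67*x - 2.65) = 4.239*x^5 + 10.5838*x^4 - 0.161799999999999*x^3 - 17.9504*x^2 - 14.9046*x + 0.318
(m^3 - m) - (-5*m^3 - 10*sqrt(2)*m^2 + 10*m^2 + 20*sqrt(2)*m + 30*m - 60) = 6*m^3 - 10*m^2 + 10*sqrt(2)*m^2 - 31*m - 20*sqrt(2)*m + 60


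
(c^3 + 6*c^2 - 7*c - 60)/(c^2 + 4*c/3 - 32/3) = 3*(c^2 + 2*c - 15)/(3*c - 8)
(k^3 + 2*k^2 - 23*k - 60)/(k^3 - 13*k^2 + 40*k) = (k^2 + 7*k + 12)/(k*(k - 8))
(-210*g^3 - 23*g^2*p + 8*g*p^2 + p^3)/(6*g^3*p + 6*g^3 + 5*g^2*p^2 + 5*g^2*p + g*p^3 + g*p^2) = (-210*g^3 - 23*g^2*p + 8*g*p^2 + p^3)/(g*(6*g^2*p + 6*g^2 + 5*g*p^2 + 5*g*p + p^3 + p^2))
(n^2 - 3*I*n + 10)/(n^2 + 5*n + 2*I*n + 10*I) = (n - 5*I)/(n + 5)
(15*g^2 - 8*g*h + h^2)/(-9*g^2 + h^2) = (-5*g + h)/(3*g + h)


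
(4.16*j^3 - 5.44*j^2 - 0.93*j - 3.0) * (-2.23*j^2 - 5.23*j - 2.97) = -9.2768*j^5 - 9.6256*j^4 + 18.1699*j^3 + 27.7107*j^2 + 18.4521*j + 8.91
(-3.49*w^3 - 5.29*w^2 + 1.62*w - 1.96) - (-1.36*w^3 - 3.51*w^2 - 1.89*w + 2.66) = -2.13*w^3 - 1.78*w^2 + 3.51*w - 4.62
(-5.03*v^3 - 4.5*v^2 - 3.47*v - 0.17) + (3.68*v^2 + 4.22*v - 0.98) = -5.03*v^3 - 0.82*v^2 + 0.75*v - 1.15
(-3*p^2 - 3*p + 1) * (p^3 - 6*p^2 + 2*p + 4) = -3*p^5 + 15*p^4 + 13*p^3 - 24*p^2 - 10*p + 4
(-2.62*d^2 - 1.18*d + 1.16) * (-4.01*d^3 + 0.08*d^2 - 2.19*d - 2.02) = 10.5062*d^5 + 4.5222*d^4 + 0.991800000000001*d^3 + 7.9694*d^2 - 0.1568*d - 2.3432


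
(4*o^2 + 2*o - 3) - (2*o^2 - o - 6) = 2*o^2 + 3*o + 3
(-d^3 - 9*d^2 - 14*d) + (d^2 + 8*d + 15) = -d^3 - 8*d^2 - 6*d + 15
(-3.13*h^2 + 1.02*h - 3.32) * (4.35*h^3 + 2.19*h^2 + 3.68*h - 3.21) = -13.6155*h^5 - 2.4177*h^4 - 23.7266*h^3 + 6.5301*h^2 - 15.4918*h + 10.6572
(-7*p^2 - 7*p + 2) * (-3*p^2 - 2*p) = 21*p^4 + 35*p^3 + 8*p^2 - 4*p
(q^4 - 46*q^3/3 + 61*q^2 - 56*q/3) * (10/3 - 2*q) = -2*q^5 + 34*q^4 - 1558*q^3/9 + 722*q^2/3 - 560*q/9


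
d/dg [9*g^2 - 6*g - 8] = 18*g - 6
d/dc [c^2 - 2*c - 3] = 2*c - 2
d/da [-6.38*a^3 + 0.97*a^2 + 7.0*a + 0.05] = -19.14*a^2 + 1.94*a + 7.0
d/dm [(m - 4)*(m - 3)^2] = (m - 3)*(3*m - 11)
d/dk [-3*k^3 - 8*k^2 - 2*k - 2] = -9*k^2 - 16*k - 2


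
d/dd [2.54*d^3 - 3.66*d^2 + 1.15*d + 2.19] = 7.62*d^2 - 7.32*d + 1.15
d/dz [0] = 0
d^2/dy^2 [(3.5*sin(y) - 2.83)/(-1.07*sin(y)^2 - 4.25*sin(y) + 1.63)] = (4.00715*sin(y)^5 - 28.876518*sin(y)^4 - 9.99647499999995*sin(y)^3 - 27.173435*sin(y)^2 + 30.284775*sin(y) + 63.612856)/(1.07*sin(y)^2 + 4.25*sin(y) - 1.63)^3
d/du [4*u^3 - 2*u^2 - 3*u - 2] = 12*u^2 - 4*u - 3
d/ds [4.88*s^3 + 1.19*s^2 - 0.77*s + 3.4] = 14.64*s^2 + 2.38*s - 0.77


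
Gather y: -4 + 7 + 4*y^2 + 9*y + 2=4*y^2 + 9*y + 5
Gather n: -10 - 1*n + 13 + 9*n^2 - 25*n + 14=9*n^2 - 26*n + 17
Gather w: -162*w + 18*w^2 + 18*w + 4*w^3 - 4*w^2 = 4*w^3 + 14*w^2 - 144*w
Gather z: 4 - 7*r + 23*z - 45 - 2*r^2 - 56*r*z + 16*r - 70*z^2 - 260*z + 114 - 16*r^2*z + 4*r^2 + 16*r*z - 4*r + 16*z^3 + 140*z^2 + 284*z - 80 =2*r^2 + 5*r + 16*z^3 + 70*z^2 + z*(-16*r^2 - 40*r + 47) - 7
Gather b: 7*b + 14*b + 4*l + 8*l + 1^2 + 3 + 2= 21*b + 12*l + 6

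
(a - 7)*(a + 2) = a^2 - 5*a - 14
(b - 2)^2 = b^2 - 4*b + 4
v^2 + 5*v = v*(v + 5)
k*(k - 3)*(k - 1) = k^3 - 4*k^2 + 3*k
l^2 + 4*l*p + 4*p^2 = (l + 2*p)^2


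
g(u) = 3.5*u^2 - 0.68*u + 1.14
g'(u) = 7.0*u - 0.68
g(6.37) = 138.83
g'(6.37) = 43.91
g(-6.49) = 152.97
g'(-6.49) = -46.11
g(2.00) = 13.78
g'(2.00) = 13.32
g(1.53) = 8.29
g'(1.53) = 10.03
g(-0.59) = 2.76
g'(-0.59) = -4.81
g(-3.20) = 39.16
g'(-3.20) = -23.08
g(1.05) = 4.28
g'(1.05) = 6.67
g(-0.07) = 1.20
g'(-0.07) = -1.17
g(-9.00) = 290.76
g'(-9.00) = -63.68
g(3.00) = 30.60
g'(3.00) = 20.32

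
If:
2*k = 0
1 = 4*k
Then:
No Solution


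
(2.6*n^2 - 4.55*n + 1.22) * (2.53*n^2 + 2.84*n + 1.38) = 6.578*n^4 - 4.1275*n^3 - 6.2474*n^2 - 2.8142*n + 1.6836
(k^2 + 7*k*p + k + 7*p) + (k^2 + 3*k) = 2*k^2 + 7*k*p + 4*k + 7*p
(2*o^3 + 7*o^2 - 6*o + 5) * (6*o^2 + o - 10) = 12*o^5 + 44*o^4 - 49*o^3 - 46*o^2 + 65*o - 50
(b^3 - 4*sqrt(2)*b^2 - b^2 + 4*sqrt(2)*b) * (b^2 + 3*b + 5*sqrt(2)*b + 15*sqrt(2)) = b^5 + sqrt(2)*b^4 + 2*b^4 - 43*b^3 + 2*sqrt(2)*b^3 - 80*b^2 - 3*sqrt(2)*b^2 + 120*b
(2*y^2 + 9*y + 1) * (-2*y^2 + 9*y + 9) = -4*y^4 + 97*y^2 + 90*y + 9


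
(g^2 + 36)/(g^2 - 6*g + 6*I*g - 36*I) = (g - 6*I)/(g - 6)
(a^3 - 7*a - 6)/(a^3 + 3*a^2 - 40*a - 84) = (a^2 - 2*a - 3)/(a^2 + a - 42)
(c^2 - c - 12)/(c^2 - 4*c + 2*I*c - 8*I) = (c + 3)/(c + 2*I)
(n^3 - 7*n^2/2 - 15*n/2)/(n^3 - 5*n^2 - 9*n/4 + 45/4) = 2*n/(2*n - 3)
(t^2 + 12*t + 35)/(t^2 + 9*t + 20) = (t + 7)/(t + 4)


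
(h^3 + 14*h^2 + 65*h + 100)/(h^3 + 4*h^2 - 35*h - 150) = (h + 4)/(h - 6)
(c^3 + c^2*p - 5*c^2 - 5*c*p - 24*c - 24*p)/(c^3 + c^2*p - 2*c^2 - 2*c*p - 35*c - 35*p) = (c^2 - 5*c - 24)/(c^2 - 2*c - 35)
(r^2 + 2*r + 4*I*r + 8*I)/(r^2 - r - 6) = (r + 4*I)/(r - 3)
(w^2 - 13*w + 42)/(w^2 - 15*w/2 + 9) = 2*(w - 7)/(2*w - 3)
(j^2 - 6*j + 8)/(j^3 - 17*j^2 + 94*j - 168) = (j - 2)/(j^2 - 13*j + 42)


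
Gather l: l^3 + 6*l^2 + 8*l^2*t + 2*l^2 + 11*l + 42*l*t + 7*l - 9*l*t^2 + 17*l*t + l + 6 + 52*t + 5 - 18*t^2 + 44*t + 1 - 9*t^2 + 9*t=l^3 + l^2*(8*t + 8) + l*(-9*t^2 + 59*t + 19) - 27*t^2 + 105*t + 12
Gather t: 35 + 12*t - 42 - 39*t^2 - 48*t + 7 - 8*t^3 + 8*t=-8*t^3 - 39*t^2 - 28*t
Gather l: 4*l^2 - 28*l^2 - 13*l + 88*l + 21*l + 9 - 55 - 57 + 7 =-24*l^2 + 96*l - 96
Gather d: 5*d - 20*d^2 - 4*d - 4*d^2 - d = -24*d^2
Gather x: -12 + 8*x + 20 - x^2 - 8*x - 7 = 1 - x^2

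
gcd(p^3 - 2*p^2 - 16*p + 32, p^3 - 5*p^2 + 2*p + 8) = p^2 - 6*p + 8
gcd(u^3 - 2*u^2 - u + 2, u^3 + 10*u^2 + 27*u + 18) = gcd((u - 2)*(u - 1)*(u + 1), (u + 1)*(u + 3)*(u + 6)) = u + 1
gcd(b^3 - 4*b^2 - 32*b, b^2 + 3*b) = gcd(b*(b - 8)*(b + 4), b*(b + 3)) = b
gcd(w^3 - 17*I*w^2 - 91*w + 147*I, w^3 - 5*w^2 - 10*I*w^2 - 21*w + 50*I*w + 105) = w^2 - 10*I*w - 21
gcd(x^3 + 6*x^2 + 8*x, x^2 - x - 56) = 1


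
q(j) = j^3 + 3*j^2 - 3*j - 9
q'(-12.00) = 357.00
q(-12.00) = -1269.00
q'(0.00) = -3.00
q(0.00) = -9.00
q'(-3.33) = 10.29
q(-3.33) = -2.67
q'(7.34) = 202.67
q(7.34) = 526.05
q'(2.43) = 29.29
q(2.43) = 15.77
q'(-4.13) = 23.39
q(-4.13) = -15.88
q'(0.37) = -0.37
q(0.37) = -9.65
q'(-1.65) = -4.73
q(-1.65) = -0.37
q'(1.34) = 10.43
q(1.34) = -5.23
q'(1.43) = 11.71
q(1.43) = -4.23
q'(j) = 3*j^2 + 6*j - 3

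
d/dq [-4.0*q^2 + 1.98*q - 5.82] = 1.98 - 8.0*q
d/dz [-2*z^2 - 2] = -4*z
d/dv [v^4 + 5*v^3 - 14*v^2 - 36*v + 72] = 4*v^3 + 15*v^2 - 28*v - 36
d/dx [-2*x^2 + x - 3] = 1 - 4*x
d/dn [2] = 0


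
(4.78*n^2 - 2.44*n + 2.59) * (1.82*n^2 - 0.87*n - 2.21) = 8.6996*n^4 - 8.5994*n^3 - 3.7272*n^2 + 3.1391*n - 5.7239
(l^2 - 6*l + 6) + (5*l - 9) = l^2 - l - 3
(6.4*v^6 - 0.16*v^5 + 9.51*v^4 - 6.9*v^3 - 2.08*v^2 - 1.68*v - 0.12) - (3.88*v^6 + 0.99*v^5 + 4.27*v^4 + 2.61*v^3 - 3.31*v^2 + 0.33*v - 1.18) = 2.52*v^6 - 1.15*v^5 + 5.24*v^4 - 9.51*v^3 + 1.23*v^2 - 2.01*v + 1.06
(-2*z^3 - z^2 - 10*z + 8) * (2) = -4*z^3 - 2*z^2 - 20*z + 16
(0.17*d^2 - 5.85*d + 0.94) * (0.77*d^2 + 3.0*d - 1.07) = 0.1309*d^4 - 3.9945*d^3 - 17.0081*d^2 + 9.0795*d - 1.0058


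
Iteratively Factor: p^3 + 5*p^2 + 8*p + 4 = (p + 2)*(p^2 + 3*p + 2) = (p + 2)^2*(p + 1)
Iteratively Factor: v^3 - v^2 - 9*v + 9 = (v - 1)*(v^2 - 9) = (v - 1)*(v + 3)*(v - 3)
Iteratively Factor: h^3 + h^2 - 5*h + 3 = (h - 1)*(h^2 + 2*h - 3) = (h - 1)*(h + 3)*(h - 1)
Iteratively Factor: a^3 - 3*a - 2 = (a - 2)*(a^2 + 2*a + 1) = (a - 2)*(a + 1)*(a + 1)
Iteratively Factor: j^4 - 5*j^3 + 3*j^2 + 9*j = (j - 3)*(j^3 - 2*j^2 - 3*j) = j*(j - 3)*(j^2 - 2*j - 3) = j*(j - 3)^2*(j + 1)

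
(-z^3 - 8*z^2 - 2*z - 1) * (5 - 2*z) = 2*z^4 + 11*z^3 - 36*z^2 - 8*z - 5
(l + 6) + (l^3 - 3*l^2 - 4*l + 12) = l^3 - 3*l^2 - 3*l + 18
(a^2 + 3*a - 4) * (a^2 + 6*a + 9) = a^4 + 9*a^3 + 23*a^2 + 3*a - 36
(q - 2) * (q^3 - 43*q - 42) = q^4 - 2*q^3 - 43*q^2 + 44*q + 84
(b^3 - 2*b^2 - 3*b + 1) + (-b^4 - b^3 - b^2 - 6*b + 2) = -b^4 - 3*b^2 - 9*b + 3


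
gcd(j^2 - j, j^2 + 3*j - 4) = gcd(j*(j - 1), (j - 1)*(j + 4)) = j - 1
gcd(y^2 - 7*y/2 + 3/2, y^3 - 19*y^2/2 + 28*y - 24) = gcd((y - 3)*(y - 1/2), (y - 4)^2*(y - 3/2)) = 1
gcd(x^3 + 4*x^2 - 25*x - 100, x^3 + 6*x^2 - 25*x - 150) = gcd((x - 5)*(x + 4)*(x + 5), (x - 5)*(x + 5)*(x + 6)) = x^2 - 25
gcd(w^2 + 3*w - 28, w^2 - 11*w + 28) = w - 4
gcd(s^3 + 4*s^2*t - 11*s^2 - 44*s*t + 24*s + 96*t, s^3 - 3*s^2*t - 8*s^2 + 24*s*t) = s - 8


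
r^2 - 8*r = r*(r - 8)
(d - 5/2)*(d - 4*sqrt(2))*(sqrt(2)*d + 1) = sqrt(2)*d^3 - 7*d^2 - 5*sqrt(2)*d^2/2 - 4*sqrt(2)*d + 35*d/2 + 10*sqrt(2)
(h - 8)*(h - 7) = h^2 - 15*h + 56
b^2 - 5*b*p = b*(b - 5*p)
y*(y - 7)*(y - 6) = y^3 - 13*y^2 + 42*y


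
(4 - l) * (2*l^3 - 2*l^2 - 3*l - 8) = -2*l^4 + 10*l^3 - 5*l^2 - 4*l - 32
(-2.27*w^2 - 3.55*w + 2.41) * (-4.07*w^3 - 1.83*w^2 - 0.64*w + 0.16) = 9.2389*w^5 + 18.6026*w^4 - 1.8594*w^3 - 2.5015*w^2 - 2.1104*w + 0.3856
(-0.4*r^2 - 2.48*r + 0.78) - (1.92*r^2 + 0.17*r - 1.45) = -2.32*r^2 - 2.65*r + 2.23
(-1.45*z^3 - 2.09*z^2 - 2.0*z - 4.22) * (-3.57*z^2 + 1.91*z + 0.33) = 5.1765*z^5 + 4.6918*z^4 + 2.6696*z^3 + 10.5557*z^2 - 8.7202*z - 1.3926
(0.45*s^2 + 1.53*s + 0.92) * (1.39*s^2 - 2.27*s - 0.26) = 0.6255*s^4 + 1.1052*s^3 - 2.3113*s^2 - 2.4862*s - 0.2392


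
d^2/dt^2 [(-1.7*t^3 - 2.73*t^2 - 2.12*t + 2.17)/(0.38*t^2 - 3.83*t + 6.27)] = (2.22044604925031e-16*t^5 - 50.33216*t^3 + 285.850896*t^2 - 389.634216*t - 263.145676)/(0.054872*t^6 - 1.659156*t^5 + 19.43871*t^4 - 110.934035*t^3 + 320.738715*t^2 - 451.705221*t + 246.491883)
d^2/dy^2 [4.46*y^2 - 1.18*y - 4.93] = 8.92000000000000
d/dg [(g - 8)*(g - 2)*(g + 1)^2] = 4*g^3 - 24*g^2 - 6*g + 22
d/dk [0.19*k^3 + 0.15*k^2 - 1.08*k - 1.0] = 0.57*k^2 + 0.3*k - 1.08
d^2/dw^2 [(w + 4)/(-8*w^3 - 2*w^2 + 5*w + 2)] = 2*(-(w + 4)*(24*w^2 + 4*w - 5)^2 + (24*w^2 + 4*w + 2*(w + 4)*(12*w + 1) - 5)*(8*w^3 + 2*w^2 - 5*w - 2))/(8*w^3 + 2*w^2 - 5*w - 2)^3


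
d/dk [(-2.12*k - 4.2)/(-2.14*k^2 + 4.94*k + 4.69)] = (-4.5368*k^2 - 17.976*k + 10.8052)/(4.5796*k^4 - 21.1432*k^3 + 4.3304*k^2 + 46.3372*k + 21.9961)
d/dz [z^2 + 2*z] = 2*z + 2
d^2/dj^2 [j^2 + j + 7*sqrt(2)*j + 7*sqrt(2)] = 2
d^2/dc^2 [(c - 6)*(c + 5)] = 2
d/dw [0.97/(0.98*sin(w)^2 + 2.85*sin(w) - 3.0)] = -(1.9012*sin(w) + 2.7645)*cos(w)/(0.98*sin(w)^2 + 2.85*sin(w) - 3.0)^2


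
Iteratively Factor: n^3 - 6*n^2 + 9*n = (n - 3)*(n^2 - 3*n) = (n - 3)^2*(n)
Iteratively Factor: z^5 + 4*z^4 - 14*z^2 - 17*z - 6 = (z + 1)*(z^4 + 3*z^3 - 3*z^2 - 11*z - 6) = (z - 2)*(z + 1)*(z^3 + 5*z^2 + 7*z + 3) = (z - 2)*(z + 1)^2*(z^2 + 4*z + 3) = (z - 2)*(z + 1)^2*(z + 3)*(z + 1)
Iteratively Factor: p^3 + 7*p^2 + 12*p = (p)*(p^2 + 7*p + 12) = p*(p + 3)*(p + 4)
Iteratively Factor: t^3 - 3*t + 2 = (t - 1)*(t^2 + t - 2) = (t - 1)*(t + 2)*(t - 1)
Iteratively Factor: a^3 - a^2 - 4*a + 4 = (a - 2)*(a^2 + a - 2) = (a - 2)*(a + 2)*(a - 1)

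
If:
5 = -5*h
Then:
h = -1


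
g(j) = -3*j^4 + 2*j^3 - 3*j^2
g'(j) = -12*j^3 + 6*j^2 - 6*j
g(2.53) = -109.73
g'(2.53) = -171.11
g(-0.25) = -0.23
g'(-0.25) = 2.06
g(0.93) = -3.23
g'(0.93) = -10.04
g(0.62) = -1.12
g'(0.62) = -4.27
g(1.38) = -11.34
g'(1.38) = -28.39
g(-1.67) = -41.02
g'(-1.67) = 82.64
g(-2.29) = -122.25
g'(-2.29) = 189.31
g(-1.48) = -27.45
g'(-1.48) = 60.92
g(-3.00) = -324.00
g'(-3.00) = 396.00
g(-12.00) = -66096.00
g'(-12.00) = 21672.00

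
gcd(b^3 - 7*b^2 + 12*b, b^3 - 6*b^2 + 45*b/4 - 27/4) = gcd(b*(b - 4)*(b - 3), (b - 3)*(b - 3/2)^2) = b - 3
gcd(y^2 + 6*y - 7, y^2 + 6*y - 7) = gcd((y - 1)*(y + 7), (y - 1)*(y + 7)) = y^2 + 6*y - 7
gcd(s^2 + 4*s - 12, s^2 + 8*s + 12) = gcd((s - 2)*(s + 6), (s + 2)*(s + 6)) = s + 6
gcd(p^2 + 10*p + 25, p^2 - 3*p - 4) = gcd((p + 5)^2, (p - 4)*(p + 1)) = 1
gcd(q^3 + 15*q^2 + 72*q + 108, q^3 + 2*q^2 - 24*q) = q + 6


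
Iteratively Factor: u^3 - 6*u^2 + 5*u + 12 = (u - 4)*(u^2 - 2*u - 3) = (u - 4)*(u + 1)*(u - 3)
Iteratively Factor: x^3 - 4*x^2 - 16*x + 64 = (x + 4)*(x^2 - 8*x + 16) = (x - 4)*(x + 4)*(x - 4)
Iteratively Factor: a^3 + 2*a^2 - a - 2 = (a + 1)*(a^2 + a - 2) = (a + 1)*(a + 2)*(a - 1)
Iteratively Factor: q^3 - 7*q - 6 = (q + 2)*(q^2 - 2*q - 3) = (q + 1)*(q + 2)*(q - 3)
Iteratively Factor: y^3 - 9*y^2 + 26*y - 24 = (y - 3)*(y^2 - 6*y + 8) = (y - 4)*(y - 3)*(y - 2)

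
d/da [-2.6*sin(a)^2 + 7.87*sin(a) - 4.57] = (7.87 - 5.2*sin(a))*cos(a)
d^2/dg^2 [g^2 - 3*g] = 2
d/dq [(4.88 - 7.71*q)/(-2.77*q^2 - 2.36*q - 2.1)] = (-21.3567*q^2 + 27.0352*q + 27.7078)/(7.6729*q^4 + 13.0744*q^3 + 17.2036*q^2 + 9.912*q + 4.41)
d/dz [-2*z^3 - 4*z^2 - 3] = 2*z*(-3*z - 4)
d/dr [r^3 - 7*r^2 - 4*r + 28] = 3*r^2 - 14*r - 4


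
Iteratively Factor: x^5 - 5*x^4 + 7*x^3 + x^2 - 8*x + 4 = (x - 1)*(x^4 - 4*x^3 + 3*x^2 + 4*x - 4) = (x - 2)*(x - 1)*(x^3 - 2*x^2 - x + 2) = (x - 2)^2*(x - 1)*(x^2 - 1) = (x - 2)^2*(x - 1)^2*(x + 1)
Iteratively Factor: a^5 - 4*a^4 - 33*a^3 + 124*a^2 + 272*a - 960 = (a + 4)*(a^4 - 8*a^3 - a^2 + 128*a - 240) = (a + 4)^2*(a^3 - 12*a^2 + 47*a - 60) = (a - 3)*(a + 4)^2*(a^2 - 9*a + 20) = (a - 4)*(a - 3)*(a + 4)^2*(a - 5)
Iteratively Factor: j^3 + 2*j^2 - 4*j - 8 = (j + 2)*(j^2 - 4) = (j + 2)^2*(j - 2)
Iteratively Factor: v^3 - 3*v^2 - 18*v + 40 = (v + 4)*(v^2 - 7*v + 10) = (v - 5)*(v + 4)*(v - 2)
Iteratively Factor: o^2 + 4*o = (o + 4)*(o)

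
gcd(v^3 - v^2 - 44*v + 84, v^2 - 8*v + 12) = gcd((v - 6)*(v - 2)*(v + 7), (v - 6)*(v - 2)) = v^2 - 8*v + 12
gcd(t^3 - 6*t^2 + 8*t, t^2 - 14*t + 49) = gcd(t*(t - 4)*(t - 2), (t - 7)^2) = 1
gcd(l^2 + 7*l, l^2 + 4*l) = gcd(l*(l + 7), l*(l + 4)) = l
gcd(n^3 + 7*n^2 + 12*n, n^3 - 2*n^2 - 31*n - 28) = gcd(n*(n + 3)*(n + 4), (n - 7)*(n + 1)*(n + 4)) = n + 4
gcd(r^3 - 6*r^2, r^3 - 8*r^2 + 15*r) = r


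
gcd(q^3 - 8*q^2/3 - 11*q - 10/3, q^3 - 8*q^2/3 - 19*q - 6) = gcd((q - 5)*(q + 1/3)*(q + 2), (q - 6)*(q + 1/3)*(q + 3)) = q + 1/3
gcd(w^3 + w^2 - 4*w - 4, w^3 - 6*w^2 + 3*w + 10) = w^2 - w - 2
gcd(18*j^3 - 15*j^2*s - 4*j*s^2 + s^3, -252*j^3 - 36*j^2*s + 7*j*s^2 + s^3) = -6*j + s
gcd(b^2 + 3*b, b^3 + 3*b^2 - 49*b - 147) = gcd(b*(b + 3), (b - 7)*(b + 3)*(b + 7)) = b + 3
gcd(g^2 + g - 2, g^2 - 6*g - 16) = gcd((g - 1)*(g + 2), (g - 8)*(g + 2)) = g + 2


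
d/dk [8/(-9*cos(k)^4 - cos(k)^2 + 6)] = -(1280*sin(2*k) + 576*sin(4*k))/(9*(cos(2*k) - 1)^2 + 38*cos(2*k) - 22)^2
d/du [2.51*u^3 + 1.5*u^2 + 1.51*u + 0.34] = 7.53*u^2 + 3.0*u + 1.51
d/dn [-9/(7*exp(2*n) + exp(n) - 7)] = (126*exp(n) + 9)*exp(n)/(7*exp(2*n) + exp(n) - 7)^2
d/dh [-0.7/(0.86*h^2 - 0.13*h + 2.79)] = (1.204*h - 0.091)/(0.86*h^2 - 0.13*h + 2.79)^2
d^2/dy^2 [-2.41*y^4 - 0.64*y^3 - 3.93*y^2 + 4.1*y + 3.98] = -28.92*y^2 - 3.84*y - 7.86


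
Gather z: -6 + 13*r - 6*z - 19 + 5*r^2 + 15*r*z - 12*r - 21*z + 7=5*r^2 + r + z*(15*r - 27) - 18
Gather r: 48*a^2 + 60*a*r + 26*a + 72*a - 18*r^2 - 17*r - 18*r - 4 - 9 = 48*a^2 + 98*a - 18*r^2 + r*(60*a - 35) - 13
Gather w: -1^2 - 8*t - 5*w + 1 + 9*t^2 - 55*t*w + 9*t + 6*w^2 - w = 9*t^2 + t + 6*w^2 + w*(-55*t - 6)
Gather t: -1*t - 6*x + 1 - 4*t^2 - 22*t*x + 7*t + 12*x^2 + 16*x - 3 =-4*t^2 + t*(6 - 22*x) + 12*x^2 + 10*x - 2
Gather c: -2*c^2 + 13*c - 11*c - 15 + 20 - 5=-2*c^2 + 2*c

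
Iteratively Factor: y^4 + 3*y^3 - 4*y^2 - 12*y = (y + 3)*(y^3 - 4*y) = (y + 2)*(y + 3)*(y^2 - 2*y) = (y - 2)*(y + 2)*(y + 3)*(y)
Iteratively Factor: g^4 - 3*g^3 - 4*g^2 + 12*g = (g)*(g^3 - 3*g^2 - 4*g + 12) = g*(g + 2)*(g^2 - 5*g + 6) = g*(g - 2)*(g + 2)*(g - 3)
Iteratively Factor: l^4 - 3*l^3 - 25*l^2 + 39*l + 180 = (l + 3)*(l^3 - 6*l^2 - 7*l + 60) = (l - 4)*(l + 3)*(l^2 - 2*l - 15) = (l - 5)*(l - 4)*(l + 3)*(l + 3)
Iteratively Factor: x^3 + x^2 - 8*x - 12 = (x + 2)*(x^2 - x - 6) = (x + 2)^2*(x - 3)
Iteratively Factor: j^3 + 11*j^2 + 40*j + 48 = (j + 4)*(j^2 + 7*j + 12) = (j + 4)^2*(j + 3)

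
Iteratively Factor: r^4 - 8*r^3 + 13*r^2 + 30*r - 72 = (r - 3)*(r^3 - 5*r^2 - 2*r + 24) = (r - 3)*(r + 2)*(r^2 - 7*r + 12) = (r - 4)*(r - 3)*(r + 2)*(r - 3)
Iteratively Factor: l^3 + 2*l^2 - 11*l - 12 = (l - 3)*(l^2 + 5*l + 4) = (l - 3)*(l + 4)*(l + 1)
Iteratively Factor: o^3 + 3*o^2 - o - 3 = (o + 3)*(o^2 - 1) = (o - 1)*(o + 3)*(o + 1)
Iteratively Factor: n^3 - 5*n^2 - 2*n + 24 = (n - 4)*(n^2 - n - 6) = (n - 4)*(n - 3)*(n + 2)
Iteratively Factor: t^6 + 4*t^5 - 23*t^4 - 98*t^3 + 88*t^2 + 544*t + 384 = (t + 4)*(t^5 - 23*t^3 - 6*t^2 + 112*t + 96) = (t - 4)*(t + 4)*(t^4 + 4*t^3 - 7*t^2 - 34*t - 24) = (t - 4)*(t + 4)^2*(t^3 - 7*t - 6) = (t - 4)*(t + 1)*(t + 4)^2*(t^2 - t - 6) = (t - 4)*(t - 3)*(t + 1)*(t + 4)^2*(t + 2)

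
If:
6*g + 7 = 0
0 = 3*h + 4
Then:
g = -7/6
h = -4/3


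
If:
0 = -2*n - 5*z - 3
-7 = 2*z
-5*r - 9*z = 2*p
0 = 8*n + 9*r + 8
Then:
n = 29/4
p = 409/12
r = -22/3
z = -7/2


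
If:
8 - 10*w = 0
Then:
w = 4/5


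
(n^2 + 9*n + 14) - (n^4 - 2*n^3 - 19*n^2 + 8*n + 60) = -n^4 + 2*n^3 + 20*n^2 + n - 46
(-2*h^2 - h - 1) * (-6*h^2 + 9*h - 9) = 12*h^4 - 12*h^3 + 15*h^2 + 9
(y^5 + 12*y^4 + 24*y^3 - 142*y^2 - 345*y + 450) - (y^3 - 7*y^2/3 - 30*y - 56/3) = y^5 + 12*y^4 + 23*y^3 - 419*y^2/3 - 315*y + 1406/3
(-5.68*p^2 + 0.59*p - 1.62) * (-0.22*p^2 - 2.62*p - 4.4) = 1.2496*p^4 + 14.7518*p^3 + 23.8026*p^2 + 1.6484*p + 7.128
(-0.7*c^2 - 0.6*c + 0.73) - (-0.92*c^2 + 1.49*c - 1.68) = 0.22*c^2 - 2.09*c + 2.41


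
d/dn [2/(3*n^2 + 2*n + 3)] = 4*(-3*n - 1)/(3*n^2 + 2*n + 3)^2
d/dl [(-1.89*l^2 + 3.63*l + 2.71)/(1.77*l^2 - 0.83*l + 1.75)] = (-4.8564*l^2 - 16.2084*l + 8.6018)/(3.1329*l^4 - 2.9382*l^3 + 6.8839*l^2 - 2.905*l + 3.0625)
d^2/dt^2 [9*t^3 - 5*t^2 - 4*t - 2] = 54*t - 10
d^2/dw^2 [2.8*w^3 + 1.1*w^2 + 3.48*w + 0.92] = 16.8*w + 2.2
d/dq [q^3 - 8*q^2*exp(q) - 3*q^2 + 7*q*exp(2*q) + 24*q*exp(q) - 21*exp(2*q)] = -8*q^2*exp(q) + 3*q^2 + 14*q*exp(2*q) + 8*q*exp(q) - 6*q - 35*exp(2*q) + 24*exp(q)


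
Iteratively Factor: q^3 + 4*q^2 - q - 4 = (q - 1)*(q^2 + 5*q + 4) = (q - 1)*(q + 1)*(q + 4)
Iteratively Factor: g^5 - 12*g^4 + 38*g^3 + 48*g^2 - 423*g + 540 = (g - 3)*(g^4 - 9*g^3 + 11*g^2 + 81*g - 180) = (g - 4)*(g - 3)*(g^3 - 5*g^2 - 9*g + 45) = (g - 4)*(g - 3)^2*(g^2 - 2*g - 15) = (g - 5)*(g - 4)*(g - 3)^2*(g + 3)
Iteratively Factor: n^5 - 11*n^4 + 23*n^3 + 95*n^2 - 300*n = (n + 3)*(n^4 - 14*n^3 + 65*n^2 - 100*n) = (n - 5)*(n + 3)*(n^3 - 9*n^2 + 20*n) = n*(n - 5)*(n + 3)*(n^2 - 9*n + 20) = n*(n - 5)*(n - 4)*(n + 3)*(n - 5)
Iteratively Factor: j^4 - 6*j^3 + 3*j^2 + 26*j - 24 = (j - 1)*(j^3 - 5*j^2 - 2*j + 24) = (j - 3)*(j - 1)*(j^2 - 2*j - 8) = (j - 4)*(j - 3)*(j - 1)*(j + 2)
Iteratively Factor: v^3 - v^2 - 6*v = (v + 2)*(v^2 - 3*v) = (v - 3)*(v + 2)*(v)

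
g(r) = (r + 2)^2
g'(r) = 2*r + 4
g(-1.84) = 0.03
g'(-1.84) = 0.32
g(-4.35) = 5.52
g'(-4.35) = -4.70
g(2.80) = 23.04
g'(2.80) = 9.60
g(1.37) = 11.36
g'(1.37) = 6.74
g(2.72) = 22.28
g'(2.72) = 9.44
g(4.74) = 45.43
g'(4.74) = 13.48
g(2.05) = 16.40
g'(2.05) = 8.10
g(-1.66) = 0.12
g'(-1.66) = 0.68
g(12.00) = 196.00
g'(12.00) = 28.00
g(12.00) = 196.00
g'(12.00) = 28.00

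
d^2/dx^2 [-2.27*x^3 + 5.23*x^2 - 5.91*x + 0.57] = 10.46 - 13.62*x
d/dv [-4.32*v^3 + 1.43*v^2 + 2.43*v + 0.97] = -12.96*v^2 + 2.86*v + 2.43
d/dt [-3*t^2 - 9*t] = -6*t - 9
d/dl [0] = 0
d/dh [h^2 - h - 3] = 2*h - 1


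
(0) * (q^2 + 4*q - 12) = 0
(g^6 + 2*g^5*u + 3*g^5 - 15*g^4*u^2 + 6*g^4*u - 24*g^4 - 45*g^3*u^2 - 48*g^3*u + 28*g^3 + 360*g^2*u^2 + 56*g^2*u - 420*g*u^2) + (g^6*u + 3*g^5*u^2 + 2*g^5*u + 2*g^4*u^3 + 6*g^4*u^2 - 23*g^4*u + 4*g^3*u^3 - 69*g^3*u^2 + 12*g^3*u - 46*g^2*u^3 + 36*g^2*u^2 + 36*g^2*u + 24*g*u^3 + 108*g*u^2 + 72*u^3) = g^6*u + g^6 + 3*g^5*u^2 + 4*g^5*u + 3*g^5 + 2*g^4*u^3 - 9*g^4*u^2 - 17*g^4*u - 24*g^4 + 4*g^3*u^3 - 114*g^3*u^2 - 36*g^3*u + 28*g^3 - 46*g^2*u^3 + 396*g^2*u^2 + 92*g^2*u + 24*g*u^3 - 312*g*u^2 + 72*u^3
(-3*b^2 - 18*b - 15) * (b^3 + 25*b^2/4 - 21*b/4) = -3*b^5 - 147*b^4/4 - 447*b^3/4 + 3*b^2/4 + 315*b/4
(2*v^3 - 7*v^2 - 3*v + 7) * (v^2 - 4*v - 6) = 2*v^5 - 15*v^4 + 13*v^3 + 61*v^2 - 10*v - 42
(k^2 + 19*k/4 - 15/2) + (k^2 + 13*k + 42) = 2*k^2 + 71*k/4 + 69/2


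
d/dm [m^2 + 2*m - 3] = 2*m + 2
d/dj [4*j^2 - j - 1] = 8*j - 1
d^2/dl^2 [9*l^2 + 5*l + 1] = 18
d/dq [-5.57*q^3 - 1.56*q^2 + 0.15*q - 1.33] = -16.71*q^2 - 3.12*q + 0.15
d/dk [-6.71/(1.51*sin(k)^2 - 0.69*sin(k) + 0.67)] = (20.2642*sin(k) - 4.6299)*cos(k)/(1.51*sin(k)^2 - 0.69*sin(k) + 0.67)^2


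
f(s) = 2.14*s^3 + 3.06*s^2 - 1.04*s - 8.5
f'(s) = 6.42*s^2 + 6.12*s - 1.04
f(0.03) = -8.53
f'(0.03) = -0.85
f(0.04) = -8.54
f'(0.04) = -0.78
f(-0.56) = -7.33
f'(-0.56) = -2.45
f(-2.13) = -13.08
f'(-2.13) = 15.05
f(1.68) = 8.54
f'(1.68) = 27.36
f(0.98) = -4.57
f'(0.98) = 11.12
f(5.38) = 407.72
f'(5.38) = 217.71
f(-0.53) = -7.41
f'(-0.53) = -2.48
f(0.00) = -8.50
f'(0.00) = -1.04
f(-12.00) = -3253.30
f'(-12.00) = 850.00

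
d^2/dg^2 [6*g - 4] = 0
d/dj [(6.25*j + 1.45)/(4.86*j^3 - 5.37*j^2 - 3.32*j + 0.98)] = (-60.75*j^3 + 12.4215*j^2 + 15.573*j + 10.939)/(23.6196*j^6 - 52.1964*j^5 - 3.4335*j^4 + 45.1824*j^3 + 0.497199999999999*j^2 - 6.5072*j + 0.9604)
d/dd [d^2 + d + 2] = 2*d + 1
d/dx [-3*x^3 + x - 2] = 1 - 9*x^2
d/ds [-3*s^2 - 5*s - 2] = -6*s - 5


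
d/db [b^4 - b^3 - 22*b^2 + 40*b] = 4*b^3 - 3*b^2 - 44*b + 40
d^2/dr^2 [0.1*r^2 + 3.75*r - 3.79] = 0.200000000000000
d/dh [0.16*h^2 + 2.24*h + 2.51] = 0.32*h + 2.24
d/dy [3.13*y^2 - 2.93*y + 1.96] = 6.26*y - 2.93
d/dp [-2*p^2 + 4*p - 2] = 4 - 4*p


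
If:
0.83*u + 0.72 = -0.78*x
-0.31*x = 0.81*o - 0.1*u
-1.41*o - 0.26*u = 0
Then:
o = 0.09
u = -0.49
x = -0.40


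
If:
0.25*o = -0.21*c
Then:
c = -1.19047619047619*o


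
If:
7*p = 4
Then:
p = 4/7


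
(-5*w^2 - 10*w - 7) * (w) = -5*w^3 - 10*w^2 - 7*w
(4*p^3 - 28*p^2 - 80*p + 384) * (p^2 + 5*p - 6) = 4*p^5 - 8*p^4 - 244*p^3 + 152*p^2 + 2400*p - 2304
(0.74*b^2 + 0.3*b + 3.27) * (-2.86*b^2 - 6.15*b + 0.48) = -2.1164*b^4 - 5.409*b^3 - 10.842*b^2 - 19.9665*b + 1.5696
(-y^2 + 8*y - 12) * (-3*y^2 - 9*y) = 3*y^4 - 15*y^3 - 36*y^2 + 108*y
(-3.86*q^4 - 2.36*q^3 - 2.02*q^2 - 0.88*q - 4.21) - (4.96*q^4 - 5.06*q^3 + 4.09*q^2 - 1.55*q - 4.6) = -8.82*q^4 + 2.7*q^3 - 6.11*q^2 + 0.67*q + 0.39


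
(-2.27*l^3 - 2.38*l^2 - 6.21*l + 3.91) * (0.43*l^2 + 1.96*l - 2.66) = -0.9761*l^5 - 5.4726*l^4 - 1.2969*l^3 - 4.1595*l^2 + 24.1822*l - 10.4006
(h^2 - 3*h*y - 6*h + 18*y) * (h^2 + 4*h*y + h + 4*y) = h^4 + h^3*y - 5*h^3 - 12*h^2*y^2 - 5*h^2*y - 6*h^2 + 60*h*y^2 - 6*h*y + 72*y^2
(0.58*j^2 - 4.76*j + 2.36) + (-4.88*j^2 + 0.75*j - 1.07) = -4.3*j^2 - 4.01*j + 1.29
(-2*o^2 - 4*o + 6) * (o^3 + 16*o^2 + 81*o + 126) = -2*o^5 - 36*o^4 - 220*o^3 - 480*o^2 - 18*o + 756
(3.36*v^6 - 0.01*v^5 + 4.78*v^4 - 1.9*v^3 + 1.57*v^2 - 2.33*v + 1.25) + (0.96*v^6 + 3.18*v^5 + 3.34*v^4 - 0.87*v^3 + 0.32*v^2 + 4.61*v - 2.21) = 4.32*v^6 + 3.17*v^5 + 8.12*v^4 - 2.77*v^3 + 1.89*v^2 + 2.28*v - 0.96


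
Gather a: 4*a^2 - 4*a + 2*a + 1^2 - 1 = 4*a^2 - 2*a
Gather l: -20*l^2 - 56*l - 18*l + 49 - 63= -20*l^2 - 74*l - 14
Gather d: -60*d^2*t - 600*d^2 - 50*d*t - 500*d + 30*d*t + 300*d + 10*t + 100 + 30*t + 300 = d^2*(-60*t - 600) + d*(-20*t - 200) + 40*t + 400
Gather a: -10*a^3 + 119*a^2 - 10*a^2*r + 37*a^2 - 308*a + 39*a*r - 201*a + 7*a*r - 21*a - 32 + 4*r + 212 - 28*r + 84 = -10*a^3 + a^2*(156 - 10*r) + a*(46*r - 530) - 24*r + 264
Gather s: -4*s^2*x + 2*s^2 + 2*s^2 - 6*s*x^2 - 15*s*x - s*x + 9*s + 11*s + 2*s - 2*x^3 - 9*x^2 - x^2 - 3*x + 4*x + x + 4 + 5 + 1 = s^2*(4 - 4*x) + s*(-6*x^2 - 16*x + 22) - 2*x^3 - 10*x^2 + 2*x + 10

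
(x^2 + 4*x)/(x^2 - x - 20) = x/(x - 5)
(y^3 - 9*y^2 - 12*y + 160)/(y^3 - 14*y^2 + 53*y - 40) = (y + 4)/(y - 1)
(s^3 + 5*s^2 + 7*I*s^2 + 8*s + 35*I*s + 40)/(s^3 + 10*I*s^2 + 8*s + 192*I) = (s^2 + s*(5 - I) - 5*I)/(s^2 + 2*I*s + 24)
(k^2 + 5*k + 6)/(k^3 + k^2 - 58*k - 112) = (k + 3)/(k^2 - k - 56)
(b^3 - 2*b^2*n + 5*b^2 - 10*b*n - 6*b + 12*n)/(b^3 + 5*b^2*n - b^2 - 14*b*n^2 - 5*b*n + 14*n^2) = (b + 6)/(b + 7*n)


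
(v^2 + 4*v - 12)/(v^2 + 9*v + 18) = (v - 2)/(v + 3)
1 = 1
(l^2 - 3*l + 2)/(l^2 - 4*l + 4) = (l - 1)/(l - 2)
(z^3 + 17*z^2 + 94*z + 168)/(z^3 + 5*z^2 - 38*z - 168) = (z + 6)/(z - 6)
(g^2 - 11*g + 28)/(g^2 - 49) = (g - 4)/(g + 7)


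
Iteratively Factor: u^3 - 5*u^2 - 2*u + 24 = (u - 4)*(u^2 - u - 6) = (u - 4)*(u - 3)*(u + 2)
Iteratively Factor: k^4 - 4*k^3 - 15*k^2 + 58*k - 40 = (k + 4)*(k^3 - 8*k^2 + 17*k - 10) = (k - 2)*(k + 4)*(k^2 - 6*k + 5) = (k - 5)*(k - 2)*(k + 4)*(k - 1)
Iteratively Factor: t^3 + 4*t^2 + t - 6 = (t + 3)*(t^2 + t - 2) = (t - 1)*(t + 3)*(t + 2)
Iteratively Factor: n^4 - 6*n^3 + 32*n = (n - 4)*(n^3 - 2*n^2 - 8*n) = (n - 4)^2*(n^2 + 2*n) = (n - 4)^2*(n + 2)*(n)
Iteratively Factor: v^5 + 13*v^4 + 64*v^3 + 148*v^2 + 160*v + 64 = (v + 4)*(v^4 + 9*v^3 + 28*v^2 + 36*v + 16) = (v + 4)^2*(v^3 + 5*v^2 + 8*v + 4) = (v + 1)*(v + 4)^2*(v^2 + 4*v + 4) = (v + 1)*(v + 2)*(v + 4)^2*(v + 2)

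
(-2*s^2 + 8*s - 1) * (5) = -10*s^2 + 40*s - 5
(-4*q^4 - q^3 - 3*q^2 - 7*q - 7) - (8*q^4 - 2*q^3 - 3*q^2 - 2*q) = -12*q^4 + q^3 - 5*q - 7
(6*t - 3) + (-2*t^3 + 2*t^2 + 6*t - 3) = -2*t^3 + 2*t^2 + 12*t - 6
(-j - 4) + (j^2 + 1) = j^2 - j - 3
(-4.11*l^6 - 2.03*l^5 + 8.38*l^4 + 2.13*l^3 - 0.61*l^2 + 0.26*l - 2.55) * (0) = 0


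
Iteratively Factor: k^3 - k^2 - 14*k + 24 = (k - 3)*(k^2 + 2*k - 8) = (k - 3)*(k + 4)*(k - 2)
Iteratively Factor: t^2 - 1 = (t + 1)*(t - 1)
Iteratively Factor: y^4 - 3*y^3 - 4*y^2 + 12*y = (y - 3)*(y^3 - 4*y) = y*(y - 3)*(y^2 - 4) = y*(y - 3)*(y + 2)*(y - 2)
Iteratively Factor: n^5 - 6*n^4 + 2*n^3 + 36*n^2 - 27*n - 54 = (n - 3)*(n^4 - 3*n^3 - 7*n^2 + 15*n + 18) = (n - 3)*(n + 2)*(n^3 - 5*n^2 + 3*n + 9) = (n - 3)^2*(n + 2)*(n^2 - 2*n - 3) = (n - 3)^3*(n + 2)*(n + 1)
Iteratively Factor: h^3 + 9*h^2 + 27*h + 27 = (h + 3)*(h^2 + 6*h + 9) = (h + 3)^2*(h + 3)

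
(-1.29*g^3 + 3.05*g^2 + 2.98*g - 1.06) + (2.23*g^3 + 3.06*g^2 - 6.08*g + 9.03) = 0.94*g^3 + 6.11*g^2 - 3.1*g + 7.97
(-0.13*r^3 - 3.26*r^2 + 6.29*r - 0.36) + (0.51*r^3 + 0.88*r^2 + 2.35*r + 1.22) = 0.38*r^3 - 2.38*r^2 + 8.64*r + 0.86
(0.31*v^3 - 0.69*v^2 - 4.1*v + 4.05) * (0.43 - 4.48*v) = -1.3888*v^4 + 3.2245*v^3 + 18.0713*v^2 - 19.907*v + 1.7415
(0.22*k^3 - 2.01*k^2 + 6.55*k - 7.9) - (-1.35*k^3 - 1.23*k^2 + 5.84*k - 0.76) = 1.57*k^3 - 0.78*k^2 + 0.71*k - 7.14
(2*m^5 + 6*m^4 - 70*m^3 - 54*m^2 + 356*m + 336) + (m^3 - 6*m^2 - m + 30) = 2*m^5 + 6*m^4 - 69*m^3 - 60*m^2 + 355*m + 366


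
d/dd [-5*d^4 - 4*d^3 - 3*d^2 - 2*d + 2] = -20*d^3 - 12*d^2 - 6*d - 2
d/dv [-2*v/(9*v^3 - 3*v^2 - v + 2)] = 2*(18*v^3 - 3*v^2 - 2)/(81*v^6 - 54*v^5 - 9*v^4 + 42*v^3 - 11*v^2 - 4*v + 4)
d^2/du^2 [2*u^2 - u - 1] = 4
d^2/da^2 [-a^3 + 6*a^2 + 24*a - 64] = 12 - 6*a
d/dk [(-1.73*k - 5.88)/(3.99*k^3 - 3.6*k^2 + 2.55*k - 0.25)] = (13.8054*k^3 + 64.1556*k^2 - 42.336*k + 15.4265)/(15.9201*k^6 - 28.728*k^5 + 33.309*k^4 - 20.355*k^3 + 8.3025*k^2 - 1.275*k + 0.0625)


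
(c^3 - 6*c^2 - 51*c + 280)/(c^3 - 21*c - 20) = (c^2 - c - 56)/(c^2 + 5*c + 4)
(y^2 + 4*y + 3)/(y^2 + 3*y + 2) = (y + 3)/(y + 2)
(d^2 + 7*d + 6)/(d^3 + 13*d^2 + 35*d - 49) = (d^2 + 7*d + 6)/(d^3 + 13*d^2 + 35*d - 49)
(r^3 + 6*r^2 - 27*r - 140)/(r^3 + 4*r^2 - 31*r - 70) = (r + 4)/(r + 2)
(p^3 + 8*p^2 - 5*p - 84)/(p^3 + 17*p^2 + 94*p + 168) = (p - 3)/(p + 6)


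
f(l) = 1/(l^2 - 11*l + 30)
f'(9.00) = -0.05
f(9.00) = 0.08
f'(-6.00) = 0.00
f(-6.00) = 0.01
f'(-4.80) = 0.00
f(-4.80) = 0.01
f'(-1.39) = 0.01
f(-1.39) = 0.02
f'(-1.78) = 0.01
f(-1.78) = 0.02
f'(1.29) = 0.03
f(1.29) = 0.06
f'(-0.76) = 0.01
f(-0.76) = 0.03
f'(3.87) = 0.56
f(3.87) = 0.42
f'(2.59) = 0.09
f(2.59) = 0.12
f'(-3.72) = 0.00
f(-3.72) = 0.01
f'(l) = (11 - 2*l)/(l^2 - 11*l + 30)^2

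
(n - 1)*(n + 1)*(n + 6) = n^3 + 6*n^2 - n - 6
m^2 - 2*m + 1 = (m - 1)^2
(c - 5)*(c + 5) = c^2 - 25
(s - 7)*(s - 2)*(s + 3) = s^3 - 6*s^2 - 13*s + 42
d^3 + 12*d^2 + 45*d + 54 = (d + 3)^2*(d + 6)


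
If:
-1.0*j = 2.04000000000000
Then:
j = -2.04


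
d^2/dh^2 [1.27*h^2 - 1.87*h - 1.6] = 2.54000000000000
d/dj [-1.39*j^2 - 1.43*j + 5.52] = -2.78*j - 1.43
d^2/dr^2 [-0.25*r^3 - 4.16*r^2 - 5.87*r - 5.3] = -1.5*r - 8.32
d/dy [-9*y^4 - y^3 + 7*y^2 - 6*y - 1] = -36*y^3 - 3*y^2 + 14*y - 6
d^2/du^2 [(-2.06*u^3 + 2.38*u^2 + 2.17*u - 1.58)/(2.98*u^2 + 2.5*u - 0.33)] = (-2.1316282072803e-14*u^4 - 26.722672*u^3 - 59.94624*u^2 - 59.168136*u - 18.75868)/(26.463592*u^6 + 66.603*u^5 + 47.083404*u^4 + 0.873999999999999*u^3 - 5.213934*u^2 + 0.81675*u - 0.035937)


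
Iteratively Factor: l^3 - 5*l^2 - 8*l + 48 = (l - 4)*(l^2 - l - 12) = (l - 4)^2*(l + 3)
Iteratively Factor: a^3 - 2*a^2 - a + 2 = (a - 2)*(a^2 - 1) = (a - 2)*(a - 1)*(a + 1)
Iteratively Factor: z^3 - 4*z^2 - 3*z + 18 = (z - 3)*(z^2 - z - 6) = (z - 3)*(z + 2)*(z - 3)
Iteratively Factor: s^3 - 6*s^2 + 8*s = (s - 2)*(s^2 - 4*s) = (s - 4)*(s - 2)*(s)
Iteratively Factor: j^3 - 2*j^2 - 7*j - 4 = (j + 1)*(j^2 - 3*j - 4) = (j + 1)^2*(j - 4)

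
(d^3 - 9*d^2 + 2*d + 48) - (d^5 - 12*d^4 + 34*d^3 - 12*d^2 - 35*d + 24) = -d^5 + 12*d^4 - 33*d^3 + 3*d^2 + 37*d + 24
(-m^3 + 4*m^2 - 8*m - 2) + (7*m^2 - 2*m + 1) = -m^3 + 11*m^2 - 10*m - 1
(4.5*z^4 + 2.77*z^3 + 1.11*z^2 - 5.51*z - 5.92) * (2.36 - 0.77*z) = -3.465*z^5 + 8.4871*z^4 + 5.6825*z^3 + 6.8623*z^2 - 8.4452*z - 13.9712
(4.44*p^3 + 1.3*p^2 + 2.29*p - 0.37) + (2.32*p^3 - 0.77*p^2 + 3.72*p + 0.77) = 6.76*p^3 + 0.53*p^2 + 6.01*p + 0.4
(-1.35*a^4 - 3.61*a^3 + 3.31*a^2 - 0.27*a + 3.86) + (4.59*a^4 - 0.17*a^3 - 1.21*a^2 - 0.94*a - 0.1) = 3.24*a^4 - 3.78*a^3 + 2.1*a^2 - 1.21*a + 3.76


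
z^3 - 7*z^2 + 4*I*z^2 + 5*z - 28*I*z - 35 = (z - 7)*(z - I)*(z + 5*I)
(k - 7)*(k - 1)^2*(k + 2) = k^4 - 7*k^3 - 3*k^2 + 23*k - 14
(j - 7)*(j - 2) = j^2 - 9*j + 14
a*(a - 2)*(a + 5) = a^3 + 3*a^2 - 10*a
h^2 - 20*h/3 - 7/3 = (h - 7)*(h + 1/3)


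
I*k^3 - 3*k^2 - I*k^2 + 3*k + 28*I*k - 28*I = (k - 4*I)*(k + 7*I)*(I*k - I)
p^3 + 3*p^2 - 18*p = p*(p - 3)*(p + 6)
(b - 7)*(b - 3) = b^2 - 10*b + 21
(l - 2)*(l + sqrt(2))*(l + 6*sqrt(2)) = l^3 - 2*l^2 + 7*sqrt(2)*l^2 - 14*sqrt(2)*l + 12*l - 24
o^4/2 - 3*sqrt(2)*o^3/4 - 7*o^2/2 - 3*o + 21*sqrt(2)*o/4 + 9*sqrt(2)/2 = (o/2 + 1/2)*(o - 3)*(o + 2)*(o - 3*sqrt(2)/2)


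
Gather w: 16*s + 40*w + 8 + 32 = 16*s + 40*w + 40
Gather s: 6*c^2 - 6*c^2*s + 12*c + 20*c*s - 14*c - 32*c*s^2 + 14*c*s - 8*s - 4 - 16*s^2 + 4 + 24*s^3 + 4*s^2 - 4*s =6*c^2 - 2*c + 24*s^3 + s^2*(-32*c - 12) + s*(-6*c^2 + 34*c - 12)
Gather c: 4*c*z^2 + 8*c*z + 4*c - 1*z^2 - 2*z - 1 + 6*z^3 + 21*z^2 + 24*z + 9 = c*(4*z^2 + 8*z + 4) + 6*z^3 + 20*z^2 + 22*z + 8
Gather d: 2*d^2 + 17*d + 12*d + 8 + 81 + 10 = 2*d^2 + 29*d + 99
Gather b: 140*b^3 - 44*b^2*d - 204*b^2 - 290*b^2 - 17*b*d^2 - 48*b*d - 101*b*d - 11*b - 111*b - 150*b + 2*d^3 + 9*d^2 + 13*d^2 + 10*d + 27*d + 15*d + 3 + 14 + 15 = 140*b^3 + b^2*(-44*d - 494) + b*(-17*d^2 - 149*d - 272) + 2*d^3 + 22*d^2 + 52*d + 32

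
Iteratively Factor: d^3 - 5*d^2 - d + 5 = (d + 1)*(d^2 - 6*d + 5) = (d - 5)*(d + 1)*(d - 1)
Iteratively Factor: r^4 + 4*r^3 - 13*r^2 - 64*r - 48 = (r + 3)*(r^3 + r^2 - 16*r - 16) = (r + 1)*(r + 3)*(r^2 - 16) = (r - 4)*(r + 1)*(r + 3)*(r + 4)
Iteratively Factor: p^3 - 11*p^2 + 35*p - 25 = (p - 1)*(p^2 - 10*p + 25) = (p - 5)*(p - 1)*(p - 5)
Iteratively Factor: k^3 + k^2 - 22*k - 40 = (k + 2)*(k^2 - k - 20) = (k - 5)*(k + 2)*(k + 4)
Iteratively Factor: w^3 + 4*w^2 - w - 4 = (w + 1)*(w^2 + 3*w - 4) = (w + 1)*(w + 4)*(w - 1)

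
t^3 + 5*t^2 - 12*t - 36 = (t - 3)*(t + 2)*(t + 6)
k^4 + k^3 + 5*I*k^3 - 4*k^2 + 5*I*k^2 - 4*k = k*(k + 1)*(k + I)*(k + 4*I)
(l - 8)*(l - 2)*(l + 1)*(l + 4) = l^4 - 5*l^3 - 30*l^2 + 40*l + 64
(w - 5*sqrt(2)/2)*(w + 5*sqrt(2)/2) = w^2 - 25/2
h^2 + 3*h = h*(h + 3)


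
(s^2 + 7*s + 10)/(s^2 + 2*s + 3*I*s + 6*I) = (s + 5)/(s + 3*I)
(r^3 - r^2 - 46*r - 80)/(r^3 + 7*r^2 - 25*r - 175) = (r^2 - 6*r - 16)/(r^2 + 2*r - 35)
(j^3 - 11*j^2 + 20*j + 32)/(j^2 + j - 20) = (j^2 - 7*j - 8)/(j + 5)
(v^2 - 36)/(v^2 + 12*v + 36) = (v - 6)/(v + 6)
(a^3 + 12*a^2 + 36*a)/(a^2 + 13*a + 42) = a*(a + 6)/(a + 7)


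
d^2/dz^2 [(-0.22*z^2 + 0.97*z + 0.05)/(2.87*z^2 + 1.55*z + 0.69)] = (17.936926*z^3 + 5.085066*z^2 - 10.190796*z - 2.242094)/(23.639903*z^6 + 38.301585*z^5 + 37.735908*z^4 + 22.140665*z^3 + 9.072396*z^2 + 2.213865*z + 0.328509)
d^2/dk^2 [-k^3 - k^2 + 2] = -6*k - 2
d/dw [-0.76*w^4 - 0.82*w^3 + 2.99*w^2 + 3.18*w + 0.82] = -3.04*w^3 - 2.46*w^2 + 5.98*w + 3.18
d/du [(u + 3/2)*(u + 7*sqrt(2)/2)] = 2*u + 3/2 + 7*sqrt(2)/2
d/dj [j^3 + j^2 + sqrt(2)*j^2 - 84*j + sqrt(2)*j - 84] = 3*j^2 + 2*j + 2*sqrt(2)*j - 84 + sqrt(2)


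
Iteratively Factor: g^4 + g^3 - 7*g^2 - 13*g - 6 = (g + 1)*(g^3 - 7*g - 6) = (g + 1)^2*(g^2 - g - 6) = (g + 1)^2*(g + 2)*(g - 3)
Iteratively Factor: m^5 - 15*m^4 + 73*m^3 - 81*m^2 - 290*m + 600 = (m - 5)*(m^4 - 10*m^3 + 23*m^2 + 34*m - 120) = (m - 5)*(m + 2)*(m^3 - 12*m^2 + 47*m - 60) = (m - 5)*(m - 4)*(m + 2)*(m^2 - 8*m + 15) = (m - 5)^2*(m - 4)*(m + 2)*(m - 3)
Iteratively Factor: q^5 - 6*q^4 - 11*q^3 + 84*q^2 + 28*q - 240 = (q + 2)*(q^4 - 8*q^3 + 5*q^2 + 74*q - 120) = (q - 4)*(q + 2)*(q^3 - 4*q^2 - 11*q + 30) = (q - 5)*(q - 4)*(q + 2)*(q^2 + q - 6) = (q - 5)*(q - 4)*(q - 2)*(q + 2)*(q + 3)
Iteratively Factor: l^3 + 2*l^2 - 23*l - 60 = (l - 5)*(l^2 + 7*l + 12) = (l - 5)*(l + 4)*(l + 3)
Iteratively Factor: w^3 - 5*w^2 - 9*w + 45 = (w - 5)*(w^2 - 9) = (w - 5)*(w - 3)*(w + 3)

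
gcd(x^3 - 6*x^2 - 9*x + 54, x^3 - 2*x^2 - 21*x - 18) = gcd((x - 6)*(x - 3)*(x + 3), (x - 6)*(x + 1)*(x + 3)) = x^2 - 3*x - 18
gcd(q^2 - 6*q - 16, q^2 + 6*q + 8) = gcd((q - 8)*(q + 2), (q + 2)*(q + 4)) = q + 2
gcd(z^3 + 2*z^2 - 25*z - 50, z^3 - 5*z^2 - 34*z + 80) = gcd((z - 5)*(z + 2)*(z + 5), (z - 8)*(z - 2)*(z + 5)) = z + 5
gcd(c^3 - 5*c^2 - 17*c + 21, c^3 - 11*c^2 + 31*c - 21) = c^2 - 8*c + 7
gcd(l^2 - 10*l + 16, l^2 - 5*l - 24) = l - 8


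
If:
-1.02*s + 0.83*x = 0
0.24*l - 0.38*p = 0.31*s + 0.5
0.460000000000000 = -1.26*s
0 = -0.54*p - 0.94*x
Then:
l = 2.85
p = 0.78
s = -0.37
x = -0.45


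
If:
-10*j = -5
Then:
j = 1/2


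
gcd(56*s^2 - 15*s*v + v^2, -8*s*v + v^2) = 8*s - v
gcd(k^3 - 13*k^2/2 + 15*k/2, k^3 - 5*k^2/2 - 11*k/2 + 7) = 1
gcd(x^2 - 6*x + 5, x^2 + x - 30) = x - 5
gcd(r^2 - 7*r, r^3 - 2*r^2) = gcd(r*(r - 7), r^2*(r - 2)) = r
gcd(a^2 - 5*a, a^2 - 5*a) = a^2 - 5*a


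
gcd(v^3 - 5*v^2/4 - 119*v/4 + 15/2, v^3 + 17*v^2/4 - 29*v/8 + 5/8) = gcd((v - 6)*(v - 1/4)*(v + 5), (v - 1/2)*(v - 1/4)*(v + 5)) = v^2 + 19*v/4 - 5/4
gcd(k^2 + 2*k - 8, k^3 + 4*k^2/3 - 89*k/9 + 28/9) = k + 4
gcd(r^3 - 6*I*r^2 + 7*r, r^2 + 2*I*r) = r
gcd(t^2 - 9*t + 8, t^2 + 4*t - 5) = t - 1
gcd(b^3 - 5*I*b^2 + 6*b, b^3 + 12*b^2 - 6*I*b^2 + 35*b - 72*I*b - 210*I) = b - 6*I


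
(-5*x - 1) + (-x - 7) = -6*x - 8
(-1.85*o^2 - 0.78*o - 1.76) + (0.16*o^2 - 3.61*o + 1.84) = -1.69*o^2 - 4.39*o + 0.0800000000000001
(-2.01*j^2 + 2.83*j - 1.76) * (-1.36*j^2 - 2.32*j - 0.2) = 2.7336*j^4 + 0.814399999999999*j^3 - 3.77*j^2 + 3.5172*j + 0.352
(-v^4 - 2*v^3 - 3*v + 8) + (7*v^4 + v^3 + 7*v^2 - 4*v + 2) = 6*v^4 - v^3 + 7*v^2 - 7*v + 10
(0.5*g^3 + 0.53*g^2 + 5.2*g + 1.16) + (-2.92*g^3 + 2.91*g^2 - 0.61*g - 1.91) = -2.42*g^3 + 3.44*g^2 + 4.59*g - 0.75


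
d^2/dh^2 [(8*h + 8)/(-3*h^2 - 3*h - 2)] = 48*(-3*(h + 1)*(2*h + 1)^2 + (3*h + 2)*(3*h^2 + 3*h + 2))/(3*h^2 + 3*h + 2)^3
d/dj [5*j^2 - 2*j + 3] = 10*j - 2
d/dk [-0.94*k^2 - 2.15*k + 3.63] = -1.88*k - 2.15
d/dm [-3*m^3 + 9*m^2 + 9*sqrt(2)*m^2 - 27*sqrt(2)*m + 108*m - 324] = -9*m^2 + 18*m + 18*sqrt(2)*m - 27*sqrt(2) + 108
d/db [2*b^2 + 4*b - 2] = 4*b + 4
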